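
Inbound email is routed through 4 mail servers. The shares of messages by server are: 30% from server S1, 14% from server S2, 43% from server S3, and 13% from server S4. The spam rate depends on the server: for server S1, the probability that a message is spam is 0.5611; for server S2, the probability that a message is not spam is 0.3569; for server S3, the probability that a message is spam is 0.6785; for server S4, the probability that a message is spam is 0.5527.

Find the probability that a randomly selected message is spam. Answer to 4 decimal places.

0.6220

P(S|S2) = 1 − 0.3569 = 0.6431.
P(S) = P(S|S1)·P(S1) + P(S|S2)·P(S2) + P(S|S3)·P(S3) + P(S|S4)·P(S4)
      = 0.5611·0.3 + 0.6431·0.14 + 0.6785·0.43 + 0.5527·0.13
      = 0.16833 + 0.090034 + 0.291755 + 0.071851 = 0.62197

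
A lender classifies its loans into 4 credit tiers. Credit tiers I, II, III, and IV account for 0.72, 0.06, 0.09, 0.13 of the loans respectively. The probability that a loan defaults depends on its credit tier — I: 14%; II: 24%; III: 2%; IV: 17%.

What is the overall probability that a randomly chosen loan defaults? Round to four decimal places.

Using total probability over the partition,
P(D) = P(D|I)·P(I) + P(D|II)·P(II) + P(D|III)·P(III) + P(D|IV)·P(IV)
      = 0.14·0.72 + 0.24·0.06 + 0.02·0.09 + 0.17·0.13
      = 0.1008 + 0.0144 + 0.0018 + 0.0221 = 0.1391

P(D) ≈ 0.1391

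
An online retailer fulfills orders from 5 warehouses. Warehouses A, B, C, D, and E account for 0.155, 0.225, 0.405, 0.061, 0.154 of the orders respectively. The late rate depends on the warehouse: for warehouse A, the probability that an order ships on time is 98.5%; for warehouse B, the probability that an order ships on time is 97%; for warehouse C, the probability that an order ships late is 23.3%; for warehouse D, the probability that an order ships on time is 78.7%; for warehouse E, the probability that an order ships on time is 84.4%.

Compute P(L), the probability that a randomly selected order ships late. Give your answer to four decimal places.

P(L|A) = 1 − 0.985 = 0.015.
P(L|B) = 1 − 0.97 = 0.03.
P(L|D) = 1 − 0.787 = 0.213.
P(L|E) = 1 − 0.844 = 0.156.
Summing over the partition,
P(L) = P(L|A)·P(A) + P(L|B)·P(B) + P(L|C)·P(C) + P(L|D)·P(D) + P(L|E)·P(E)
      = 0.015·0.155 + 0.03·0.225 + 0.233·0.405 + 0.213·0.061 + 0.156·0.154
      = 0.002325 + 0.00675 + 0.094365 + 0.012993 + 0.024024 = 0.140457

0.1405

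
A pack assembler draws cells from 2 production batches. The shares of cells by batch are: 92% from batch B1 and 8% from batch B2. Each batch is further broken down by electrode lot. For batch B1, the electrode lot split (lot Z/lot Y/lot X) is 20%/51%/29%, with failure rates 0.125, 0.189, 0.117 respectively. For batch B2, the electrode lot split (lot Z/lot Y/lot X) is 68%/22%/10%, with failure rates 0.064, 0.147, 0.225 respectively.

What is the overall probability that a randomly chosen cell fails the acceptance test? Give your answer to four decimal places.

P(F) ≈ 0.1508

P(F|B1) = 0.2·0.125 + 0.51·0.189 + 0.29·0.117 = 0.025 + 0.09639 + 0.03393 = 0.15532
P(F|B2) = 0.68·0.064 + 0.22·0.147 + 0.1·0.225 = 0.04352 + 0.03234 + 0.0225 = 0.09836
Then overall,
P(F) = 0.92·0.15532 + 0.08·0.09836
      = 0.1428944 + 0.0078688 = 0.1507632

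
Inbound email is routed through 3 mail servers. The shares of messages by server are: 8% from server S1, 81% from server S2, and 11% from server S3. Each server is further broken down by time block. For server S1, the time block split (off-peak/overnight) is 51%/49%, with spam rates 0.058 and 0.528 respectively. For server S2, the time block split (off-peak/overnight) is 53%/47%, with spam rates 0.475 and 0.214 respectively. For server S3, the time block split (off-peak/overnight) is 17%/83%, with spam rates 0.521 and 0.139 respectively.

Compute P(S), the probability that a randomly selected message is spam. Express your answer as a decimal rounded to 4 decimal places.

0.3309

P(S|S1) = 0.51·0.058 + 0.49·0.528 = 0.02958 + 0.25872 = 0.2883
P(S|S2) = 0.53·0.475 + 0.47·0.214 = 0.25175 + 0.10058 = 0.35233
P(S|S3) = 0.17·0.521 + 0.83·0.139 = 0.08857 + 0.11537 = 0.20394
By total probability over the outer partition,
P(S) = 0.08·0.2883 + 0.81·0.35233 + 0.11·0.20394
      = 0.023064 + 0.2853873 + 0.0224334 = 0.3308847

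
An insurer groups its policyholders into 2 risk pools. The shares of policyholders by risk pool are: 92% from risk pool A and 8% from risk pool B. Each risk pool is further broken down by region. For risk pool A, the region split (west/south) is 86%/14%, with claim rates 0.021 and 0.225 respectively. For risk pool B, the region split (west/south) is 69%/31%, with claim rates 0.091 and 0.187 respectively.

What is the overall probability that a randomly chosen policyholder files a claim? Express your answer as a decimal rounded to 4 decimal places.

P(C|A) = 0.86·0.021 + 0.14·0.225 = 0.01806 + 0.0315 = 0.04956
P(C|B) = 0.69·0.091 + 0.31·0.187 = 0.06279 + 0.05797 = 0.12076
Then overall,
P(C) = 0.92·0.04956 + 0.08·0.12076
      = 0.0455952 + 0.0096608 = 0.055256

0.0553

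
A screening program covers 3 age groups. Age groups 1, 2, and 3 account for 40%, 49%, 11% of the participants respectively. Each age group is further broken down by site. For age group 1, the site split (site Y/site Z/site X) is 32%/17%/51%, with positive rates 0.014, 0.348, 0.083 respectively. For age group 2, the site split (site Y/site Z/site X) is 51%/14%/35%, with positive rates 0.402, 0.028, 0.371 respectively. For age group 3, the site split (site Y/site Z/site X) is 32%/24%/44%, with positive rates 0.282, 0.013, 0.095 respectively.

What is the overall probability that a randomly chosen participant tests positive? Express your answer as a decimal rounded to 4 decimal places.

P(T|1) = 0.32·0.014 + 0.17·0.348 + 0.51·0.083 = 0.00448 + 0.05916 + 0.04233 = 0.10597
P(T|2) = 0.51·0.402 + 0.14·0.028 + 0.35·0.371 = 0.20502 + 0.00392 + 0.12985 = 0.33879
P(T|3) = 0.32·0.282 + 0.24·0.013 + 0.44·0.095 = 0.09024 + 0.00312 + 0.0418 = 0.13516
By total probability over the outer partition,
P(T) = 0.4·0.10597 + 0.49·0.33879 + 0.11·0.13516
      = 0.042388 + 0.1660071 + 0.0148676 = 0.2232627

P(T) ≈ 0.2233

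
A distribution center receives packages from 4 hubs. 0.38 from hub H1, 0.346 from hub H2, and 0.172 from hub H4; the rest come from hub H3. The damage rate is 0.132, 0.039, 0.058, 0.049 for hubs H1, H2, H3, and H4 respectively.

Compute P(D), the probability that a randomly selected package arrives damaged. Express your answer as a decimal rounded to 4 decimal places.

0.0780

P(H3) = 1 − (0.38 + 0.346 + 0.172) = 0.102.
P(D) = P(D|H1)·P(H1) + P(D|H2)·P(H2) + P(D|H3)·P(H3) + P(D|H4)·P(H4)
      = 0.132·0.38 + 0.039·0.346 + 0.058·0.102 + 0.049·0.172
      = 0.05016 + 0.013494 + 0.005916 + 0.008428 = 0.077998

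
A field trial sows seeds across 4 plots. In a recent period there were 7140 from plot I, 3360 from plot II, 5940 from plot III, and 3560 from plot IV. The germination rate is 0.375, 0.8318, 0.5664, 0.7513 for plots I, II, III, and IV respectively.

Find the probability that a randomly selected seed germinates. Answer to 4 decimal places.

P(G) ≈ 0.5756

Total: 7140 + 3360 + 5940 + 3560 = 20000.
P(I) = 7140/20000 = 0.357. P(II) = 3360/20000 = 0.168. P(III) = 5940/20000 = 0.297. P(IV) = 3560/20000 = 0.178.
By the law of total probability,
P(G) = P(G|I)·P(I) + P(G|II)·P(II) + P(G|III)·P(III) + P(G|IV)·P(IV)
      = 0.375·0.357 + 0.8318·0.168 + 0.5664·0.297 + 0.7513·0.178
      = 0.133875 + 0.1397424 + 0.1682208 + 0.1337314 = 0.5755696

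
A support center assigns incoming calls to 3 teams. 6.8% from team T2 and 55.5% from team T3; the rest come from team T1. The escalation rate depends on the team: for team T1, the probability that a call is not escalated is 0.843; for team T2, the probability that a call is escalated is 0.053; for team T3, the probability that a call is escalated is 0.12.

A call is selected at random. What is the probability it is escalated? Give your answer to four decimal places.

P(T1) = 1 − (0.068 + 0.555) = 0.377.
P(E|T1) = 1 − 0.843 = 0.157.
Summing over the partition,
P(E) = P(E|T1)·P(T1) + P(E|T2)·P(T2) + P(E|T3)·P(T3)
      = 0.157·0.377 + 0.053·0.068 + 0.12·0.555
      = 0.059189 + 0.003604 + 0.0666 = 0.129393

P(E) ≈ 0.1294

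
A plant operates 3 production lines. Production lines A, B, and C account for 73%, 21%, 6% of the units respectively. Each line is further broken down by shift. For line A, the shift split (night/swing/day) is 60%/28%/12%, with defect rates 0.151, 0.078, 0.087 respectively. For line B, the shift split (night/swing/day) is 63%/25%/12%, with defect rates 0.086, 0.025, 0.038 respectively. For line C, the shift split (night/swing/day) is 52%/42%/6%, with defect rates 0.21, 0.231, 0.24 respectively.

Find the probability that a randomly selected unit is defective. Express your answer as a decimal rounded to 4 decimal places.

0.1166

P(D|A) = 0.6·0.151 + 0.28·0.078 + 0.12·0.087 = 0.0906 + 0.02184 + 0.01044 = 0.12288
P(D|B) = 0.63·0.086 + 0.25·0.025 + 0.12·0.038 = 0.05418 + 0.00625 + 0.00456 = 0.06499
P(D|C) = 0.52·0.21 + 0.42·0.231 + 0.06·0.24 = 0.1092 + 0.09702 + 0.0144 = 0.22062
By total probability over the outer partition,
P(D) = 0.73·0.12288 + 0.21·0.06499 + 0.06·0.22062
      = 0.0897024 + 0.0136479 + 0.0132372 = 0.1165875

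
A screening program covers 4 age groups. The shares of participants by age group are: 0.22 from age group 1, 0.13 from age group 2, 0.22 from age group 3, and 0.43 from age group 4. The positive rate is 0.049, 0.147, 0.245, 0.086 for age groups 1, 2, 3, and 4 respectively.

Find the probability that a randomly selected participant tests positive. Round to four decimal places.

P(T) ≈ 0.1208

By the law of total probability,
P(T) = P(T|1)·P(1) + P(T|2)·P(2) + P(T|3)·P(3) + P(T|4)·P(4)
      = 0.049·0.22 + 0.147·0.13 + 0.245·0.22 + 0.086·0.43
      = 0.01078 + 0.01911 + 0.0539 + 0.03698 = 0.12077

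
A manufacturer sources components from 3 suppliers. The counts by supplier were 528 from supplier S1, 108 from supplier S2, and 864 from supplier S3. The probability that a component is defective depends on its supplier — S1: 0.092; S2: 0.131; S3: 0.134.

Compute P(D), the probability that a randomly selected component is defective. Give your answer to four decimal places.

Total: 528 + 108 + 864 = 1500.
P(S1) = 528/1500 = 0.352. P(S2) = 108/1500 = 0.072. P(S3) = 864/1500 = 0.576.
P(D) = P(D|S1)·P(S1) + P(D|S2)·P(S2) + P(D|S3)·P(S3)
      = 0.092·0.352 + 0.131·0.072 + 0.134·0.576
      = 0.032384 + 0.009432 + 0.077184 = 0.119

P(D) ≈ 0.1190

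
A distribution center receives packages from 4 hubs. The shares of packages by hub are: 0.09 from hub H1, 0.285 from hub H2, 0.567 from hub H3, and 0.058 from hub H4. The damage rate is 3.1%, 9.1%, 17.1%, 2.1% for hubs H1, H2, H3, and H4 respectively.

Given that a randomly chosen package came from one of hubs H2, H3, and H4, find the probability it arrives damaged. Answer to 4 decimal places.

Let S = {H2, H3, H4}.
P(S) = 0.285 + 0.567 + 0.058 = 0.91.
P(D ∩ S) = 0.091·0.285 + 0.171·0.567 + 0.021·0.058 = 0.025935 + 0.096957 + 0.001218 = 0.12411.
P(D | S) = 0.12411 / 0.91 = 0.136385…

P(D|S) ≈ 0.1364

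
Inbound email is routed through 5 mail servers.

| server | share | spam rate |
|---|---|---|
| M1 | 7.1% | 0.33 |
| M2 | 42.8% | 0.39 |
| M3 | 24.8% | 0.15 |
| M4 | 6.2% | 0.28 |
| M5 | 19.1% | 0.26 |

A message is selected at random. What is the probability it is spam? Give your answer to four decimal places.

P(S) = P(S|M1)·P(M1) + P(S|M2)·P(M2) + P(S|M3)·P(M3) + P(S|M4)·P(M4) + P(S|M5)·P(M5)
      = 0.33·0.071 + 0.39·0.428 + 0.15·0.248 + 0.28·0.062 + 0.26·0.191
      = 0.02343 + 0.16692 + 0.0372 + 0.01736 + 0.04966 = 0.29457

P(S) ≈ 0.2946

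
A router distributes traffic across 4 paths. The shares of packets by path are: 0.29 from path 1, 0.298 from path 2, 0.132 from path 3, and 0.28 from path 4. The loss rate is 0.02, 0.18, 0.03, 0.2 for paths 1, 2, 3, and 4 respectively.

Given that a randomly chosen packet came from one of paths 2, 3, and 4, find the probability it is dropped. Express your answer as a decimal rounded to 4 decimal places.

Let S = {2, 3, 4}.
P(S) = 0.298 + 0.132 + 0.28 = 0.71.
P(L ∩ S) = 0.18·0.298 + 0.03·0.132 + 0.2·0.28 = 0.05364 + 0.00396 + 0.056 = 0.1136.
P(L | S) = 0.1136 / 0.71 = 0.160000…

0.1600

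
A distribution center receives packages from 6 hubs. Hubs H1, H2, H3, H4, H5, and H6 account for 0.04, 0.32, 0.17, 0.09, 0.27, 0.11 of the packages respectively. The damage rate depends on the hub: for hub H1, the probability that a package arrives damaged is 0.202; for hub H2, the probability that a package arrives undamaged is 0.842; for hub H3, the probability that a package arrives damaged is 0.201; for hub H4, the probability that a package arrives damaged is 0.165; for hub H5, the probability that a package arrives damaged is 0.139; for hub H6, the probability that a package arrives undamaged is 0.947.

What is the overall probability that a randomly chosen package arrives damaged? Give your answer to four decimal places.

P(D|H2) = 1 − 0.842 = 0.158.
P(D|H6) = 1 − 0.947 = 0.053.
P(D) = P(D|H1)·P(H1) + P(D|H2)·P(H2) + P(D|H3)·P(H3) + P(D|H4)·P(H4) + P(D|H5)·P(H5) + P(D|H6)·P(H6)
      = 0.202·0.04 + 0.158·0.32 + 0.201·0.17 + 0.165·0.09 + 0.139·0.27 + 0.053·0.11
      = 0.00808 + 0.05056 + 0.03417 + 0.01485 + 0.03753 + 0.00583 = 0.15102

0.1510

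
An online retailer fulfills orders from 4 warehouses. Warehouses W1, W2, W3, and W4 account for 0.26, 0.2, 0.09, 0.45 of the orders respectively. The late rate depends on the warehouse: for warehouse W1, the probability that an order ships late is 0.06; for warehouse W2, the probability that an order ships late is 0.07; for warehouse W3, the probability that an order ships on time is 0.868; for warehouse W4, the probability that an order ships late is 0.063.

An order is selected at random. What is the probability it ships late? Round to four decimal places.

P(L|W3) = 1 − 0.868 = 0.132.
P(L) = P(L|W1)·P(W1) + P(L|W2)·P(W2) + P(L|W3)·P(W3) + P(L|W4)·P(W4)
      = 0.06·0.26 + 0.07·0.2 + 0.132·0.09 + 0.063·0.45
      = 0.0156 + 0.014 + 0.01188 + 0.02835 = 0.06983

0.0698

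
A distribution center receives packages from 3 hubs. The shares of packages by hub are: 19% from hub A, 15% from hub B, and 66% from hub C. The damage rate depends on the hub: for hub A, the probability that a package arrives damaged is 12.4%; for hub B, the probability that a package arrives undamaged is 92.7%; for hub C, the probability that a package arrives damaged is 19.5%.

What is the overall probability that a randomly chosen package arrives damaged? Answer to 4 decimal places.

P(D|B) = 1 − 0.927 = 0.073.
Summing over the partition,
P(D) = P(D|A)·P(A) + P(D|B)·P(B) + P(D|C)·P(C)
      = 0.124·0.19 + 0.073·0.15 + 0.195·0.66
      = 0.02356 + 0.01095 + 0.1287 = 0.16321

P(D) ≈ 0.1632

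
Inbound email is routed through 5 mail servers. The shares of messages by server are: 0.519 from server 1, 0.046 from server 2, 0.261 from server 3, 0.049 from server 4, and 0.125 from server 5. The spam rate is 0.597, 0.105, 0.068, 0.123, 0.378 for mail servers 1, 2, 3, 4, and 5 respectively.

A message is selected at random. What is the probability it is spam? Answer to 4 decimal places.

0.3857

By the law of total probability,
P(S) = P(S|1)·P(1) + P(S|2)·P(2) + P(S|3)·P(3) + P(S|4)·P(4) + P(S|5)·P(5)
      = 0.597·0.519 + 0.105·0.046 + 0.068·0.261 + 0.123·0.049 + 0.378·0.125
      = 0.309843 + 0.00483 + 0.017748 + 0.006027 + 0.04725 = 0.385698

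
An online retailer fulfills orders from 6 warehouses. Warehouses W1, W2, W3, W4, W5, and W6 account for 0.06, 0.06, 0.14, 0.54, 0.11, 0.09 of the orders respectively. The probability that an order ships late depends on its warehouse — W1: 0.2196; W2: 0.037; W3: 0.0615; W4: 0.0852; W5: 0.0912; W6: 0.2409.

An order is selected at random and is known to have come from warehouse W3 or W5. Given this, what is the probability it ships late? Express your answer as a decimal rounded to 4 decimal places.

Let S = {W3, W5}.
P(S) = 0.14 + 0.11 = 0.25.
P(L ∩ S) = 0.0615·0.14 + 0.0912·0.11 = 0.00861 + 0.010032 = 0.018642.
P(L | S) = 0.018642 / 0.25 = 0.074568…

0.0746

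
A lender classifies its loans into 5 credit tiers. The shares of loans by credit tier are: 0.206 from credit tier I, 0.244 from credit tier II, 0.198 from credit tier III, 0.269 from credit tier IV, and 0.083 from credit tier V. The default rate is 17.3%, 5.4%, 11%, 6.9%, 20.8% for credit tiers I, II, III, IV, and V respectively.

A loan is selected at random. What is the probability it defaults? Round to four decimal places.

0.1064

By the law of total probability,
P(D) = P(D|I)·P(I) + P(D|II)·P(II) + P(D|III)·P(III) + P(D|IV)·P(IV) + P(D|V)·P(V)
      = 0.173·0.206 + 0.054·0.244 + 0.11·0.198 + 0.069·0.269 + 0.208·0.083
      = 0.035638 + 0.013176 + 0.02178 + 0.018561 + 0.017264 = 0.106419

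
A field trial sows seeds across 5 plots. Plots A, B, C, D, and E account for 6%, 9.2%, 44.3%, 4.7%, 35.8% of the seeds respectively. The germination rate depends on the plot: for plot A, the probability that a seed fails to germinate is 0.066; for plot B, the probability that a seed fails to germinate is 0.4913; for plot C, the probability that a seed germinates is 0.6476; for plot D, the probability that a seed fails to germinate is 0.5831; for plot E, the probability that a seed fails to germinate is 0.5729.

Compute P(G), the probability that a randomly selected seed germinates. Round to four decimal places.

P(G|A) = 1 − 0.066 = 0.934.
P(G|B) = 1 − 0.4913 = 0.5087.
P(G|D) = 1 − 0.5831 = 0.4169.
P(G|E) = 1 − 0.5729 = 0.4271.
P(G) = P(G|A)·P(A) + P(G|B)·P(B) + P(G|C)·P(C) + P(G|D)·P(D) + P(G|E)·P(E)
      = 0.934·0.06 + 0.5087·0.092 + 0.6476·0.443 + 0.4169·0.047 + 0.4271·0.358
      = 0.05604 + 0.0468004 + 0.2868868 + 0.0195943 + 0.1529018 = 0.5622233

P(G) ≈ 0.5622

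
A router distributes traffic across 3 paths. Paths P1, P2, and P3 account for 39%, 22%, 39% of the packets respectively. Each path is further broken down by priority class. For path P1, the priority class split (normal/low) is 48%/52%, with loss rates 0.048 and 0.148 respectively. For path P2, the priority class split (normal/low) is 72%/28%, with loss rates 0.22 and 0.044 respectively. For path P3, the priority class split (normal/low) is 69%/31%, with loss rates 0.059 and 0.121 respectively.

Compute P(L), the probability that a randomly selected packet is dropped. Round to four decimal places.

P(L) ≈ 0.1071

P(L|P1) = 0.48·0.048 + 0.52·0.148 = 0.02304 + 0.07696 = 0.1
P(L|P2) = 0.72·0.22 + 0.28·0.044 = 0.1584 + 0.01232 = 0.17072
P(L|P3) = 0.69·0.059 + 0.31·0.121 = 0.04071 + 0.03751 = 0.07822
Then overall,
P(L) = 0.39·0.1 + 0.22·0.17072 + 0.39·0.07822
      = 0.039 + 0.0375584 + 0.0305058 = 0.1070642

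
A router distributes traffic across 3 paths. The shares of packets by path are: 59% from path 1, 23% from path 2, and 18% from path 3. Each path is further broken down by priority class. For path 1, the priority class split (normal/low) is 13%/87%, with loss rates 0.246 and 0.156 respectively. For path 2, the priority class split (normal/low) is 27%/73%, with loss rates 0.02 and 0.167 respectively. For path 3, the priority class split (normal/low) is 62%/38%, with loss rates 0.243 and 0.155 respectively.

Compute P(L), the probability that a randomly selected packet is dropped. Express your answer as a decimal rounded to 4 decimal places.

P(L|1) = 0.13·0.246 + 0.87·0.156 = 0.03198 + 0.13572 = 0.1677
P(L|2) = 0.27·0.02 + 0.73·0.167 = 0.0054 + 0.12191 = 0.12731
P(L|3) = 0.62·0.243 + 0.38·0.155 = 0.15066 + 0.0589 = 0.20956
Then overall,
P(L) = 0.59·0.1677 + 0.23·0.12731 + 0.18·0.20956
      = 0.098943 + 0.0292813 + 0.0377208 = 0.1659451

0.1659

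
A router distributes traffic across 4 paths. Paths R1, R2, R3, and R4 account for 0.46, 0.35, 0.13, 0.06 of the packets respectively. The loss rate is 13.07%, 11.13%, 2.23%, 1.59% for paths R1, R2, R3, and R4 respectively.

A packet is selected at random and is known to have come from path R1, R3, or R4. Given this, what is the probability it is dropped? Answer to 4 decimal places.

P(L|S) ≈ 0.0984

Let S = {R1, R3, R4}.
P(S) = 0.46 + 0.13 + 0.06 = 0.65.
P(L ∩ S) = 0.1307·0.46 + 0.0223·0.13 + 0.0159·0.06 = 0.060122 + 0.002899 + 0.000954 = 0.063975.
P(L | S) = 0.063975 / 0.65 = 0.098423…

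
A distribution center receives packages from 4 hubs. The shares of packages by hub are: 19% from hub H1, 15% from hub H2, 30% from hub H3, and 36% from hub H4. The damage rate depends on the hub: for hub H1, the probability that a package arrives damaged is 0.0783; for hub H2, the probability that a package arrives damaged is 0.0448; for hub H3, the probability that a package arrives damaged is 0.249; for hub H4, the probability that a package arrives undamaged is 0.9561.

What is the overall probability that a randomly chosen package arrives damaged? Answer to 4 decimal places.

P(D) ≈ 0.1121

P(D|H4) = 1 − 0.9561 = 0.0439.
P(D) = P(D|H1)·P(H1) + P(D|H2)·P(H2) + P(D|H3)·P(H3) + P(D|H4)·P(H4)
      = 0.0783·0.19 + 0.0448·0.15 + 0.249·0.3 + 0.0439·0.36
      = 0.014877 + 0.00672 + 0.0747 + 0.015804 = 0.112101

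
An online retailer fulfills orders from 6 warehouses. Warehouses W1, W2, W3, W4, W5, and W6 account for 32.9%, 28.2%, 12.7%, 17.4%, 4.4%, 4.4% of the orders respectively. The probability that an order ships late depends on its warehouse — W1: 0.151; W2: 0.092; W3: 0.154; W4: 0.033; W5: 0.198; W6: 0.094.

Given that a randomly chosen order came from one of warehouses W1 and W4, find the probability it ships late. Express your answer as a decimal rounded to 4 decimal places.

0.1102

Let S = {W1, W4}.
P(S) = 0.329 + 0.174 = 0.503.
P(L ∩ S) = 0.151·0.329 + 0.033·0.174 = 0.049679 + 0.005742 = 0.055421.
P(L | S) = 0.055421 / 0.503 = 0.110181…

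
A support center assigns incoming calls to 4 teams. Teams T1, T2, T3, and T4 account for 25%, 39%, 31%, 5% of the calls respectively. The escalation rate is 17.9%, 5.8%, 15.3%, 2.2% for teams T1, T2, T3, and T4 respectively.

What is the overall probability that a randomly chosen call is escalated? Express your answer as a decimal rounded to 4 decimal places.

P(E) ≈ 0.1159

By the law of total probability,
P(E) = P(E|T1)·P(T1) + P(E|T2)·P(T2) + P(E|T3)·P(T3) + P(E|T4)·P(T4)
      = 0.179·0.25 + 0.058·0.39 + 0.153·0.31 + 0.022·0.05
      = 0.04475 + 0.02262 + 0.04743 + 0.0011 = 0.1159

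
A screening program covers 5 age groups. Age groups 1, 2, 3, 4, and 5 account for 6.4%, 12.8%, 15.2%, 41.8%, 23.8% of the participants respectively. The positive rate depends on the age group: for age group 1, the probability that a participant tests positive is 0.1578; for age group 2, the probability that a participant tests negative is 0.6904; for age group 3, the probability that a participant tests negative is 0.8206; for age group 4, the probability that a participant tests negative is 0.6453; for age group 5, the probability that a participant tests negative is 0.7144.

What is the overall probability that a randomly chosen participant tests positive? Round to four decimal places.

P(T|2) = 1 − 0.6904 = 0.3096.
P(T|3) = 1 − 0.8206 = 0.1794.
P(T|4) = 1 − 0.6453 = 0.3547.
P(T|5) = 1 − 0.7144 = 0.2856.
By the law of total probability,
P(T) = P(T|1)·P(1) + P(T|2)·P(2) + P(T|3)·P(3) + P(T|4)·P(4) + P(T|5)·P(5)
      = 0.1578·0.064 + 0.3096·0.128 + 0.1794·0.152 + 0.3547·0.418 + 0.2856·0.238
      = 0.0100992 + 0.0396288 + 0.0272688 + 0.1482646 + 0.0679728 = 0.2932342

0.2932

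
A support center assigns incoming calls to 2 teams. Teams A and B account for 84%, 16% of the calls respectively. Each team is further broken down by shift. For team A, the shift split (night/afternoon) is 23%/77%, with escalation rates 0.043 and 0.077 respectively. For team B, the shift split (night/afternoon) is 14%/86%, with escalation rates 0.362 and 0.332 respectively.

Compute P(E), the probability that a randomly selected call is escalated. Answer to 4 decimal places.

P(E|A) = 0.23·0.043 + 0.77·0.077 = 0.00989 + 0.05929 = 0.06918
P(E|B) = 0.14·0.362 + 0.86·0.332 = 0.05068 + 0.28552 = 0.3362
By total probability over the outer partition,
P(E) = 0.84·0.06918 + 0.16·0.3362
      = 0.0581112 + 0.053792 = 0.1119032

0.1119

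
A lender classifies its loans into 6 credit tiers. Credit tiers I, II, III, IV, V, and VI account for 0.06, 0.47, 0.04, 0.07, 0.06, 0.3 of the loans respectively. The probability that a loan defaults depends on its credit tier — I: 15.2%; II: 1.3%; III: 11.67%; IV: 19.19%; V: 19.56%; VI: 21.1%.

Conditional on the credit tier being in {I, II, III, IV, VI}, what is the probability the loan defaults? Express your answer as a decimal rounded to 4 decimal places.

P(D|S) ≈ 0.1028

Let S = {I, II, III, IV, VI}.
P(S) = 0.06 + 0.47 + 0.04 + 0.07 + 0.3 = 0.94.
P(D ∩ S) = 0.152·0.06 + 0.013·0.47 + 0.1167·0.04 + 0.1919·0.07 + 0.211·0.3 = 0.00912 + 0.00611 + 0.004668 + 0.013433 + 0.0633 = 0.096631.
P(D | S) = 0.096631 / 0.94 = 0.102799…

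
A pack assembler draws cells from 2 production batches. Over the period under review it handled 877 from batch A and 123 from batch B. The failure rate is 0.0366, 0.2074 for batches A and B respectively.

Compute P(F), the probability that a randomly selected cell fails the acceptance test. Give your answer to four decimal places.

Total: 877 + 123 = 1000.
P(A) = 877/1000 = 0.877. P(B) = 123/1000 = 0.123.
P(F) = P(F|A)·P(A) + P(F|B)·P(B)
      = 0.0366·0.877 + 0.2074·0.123
      = 0.0320982 + 0.0255102 = 0.0576084

P(F) ≈ 0.0576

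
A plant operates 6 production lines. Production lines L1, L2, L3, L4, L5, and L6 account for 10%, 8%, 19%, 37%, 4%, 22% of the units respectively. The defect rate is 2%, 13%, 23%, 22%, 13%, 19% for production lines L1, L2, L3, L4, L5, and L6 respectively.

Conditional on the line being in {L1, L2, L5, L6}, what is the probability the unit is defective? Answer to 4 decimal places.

Let S = {L1, L2, L5, L6}.
P(S) = 0.1 + 0.08 + 0.04 + 0.22 = 0.44.
P(D ∩ S) = 0.02·0.1 + 0.13·0.08 + 0.13·0.04 + 0.19·0.22 = 0.002 + 0.0104 + 0.0052 + 0.0418 = 0.0594.
P(D | S) = 0.0594 / 0.44 = 0.135000…

0.1350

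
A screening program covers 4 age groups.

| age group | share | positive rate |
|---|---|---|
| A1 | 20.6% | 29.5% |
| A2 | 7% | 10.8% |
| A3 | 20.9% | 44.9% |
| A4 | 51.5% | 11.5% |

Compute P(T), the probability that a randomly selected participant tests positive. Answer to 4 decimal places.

By the law of total probability,
P(T) = P(T|A1)·P(A1) + P(T|A2)·P(A2) + P(T|A3)·P(A3) + P(T|A4)·P(A4)
      = 0.295·0.206 + 0.108·0.07 + 0.449·0.209 + 0.115·0.515
      = 0.06077 + 0.00756 + 0.093841 + 0.059225 = 0.221396

P(T) ≈ 0.2214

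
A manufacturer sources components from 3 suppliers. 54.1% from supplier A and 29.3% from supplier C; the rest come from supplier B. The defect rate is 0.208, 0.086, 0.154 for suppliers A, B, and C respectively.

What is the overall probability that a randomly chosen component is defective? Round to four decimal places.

P(B) = 1 − (0.541 + 0.293) = 0.166.
P(D) = P(D|A)·P(A) + P(D|B)·P(B) + P(D|C)·P(C)
      = 0.208·0.541 + 0.086·0.166 + 0.154·0.293
      = 0.112528 + 0.014276 + 0.045122 = 0.171926

0.1719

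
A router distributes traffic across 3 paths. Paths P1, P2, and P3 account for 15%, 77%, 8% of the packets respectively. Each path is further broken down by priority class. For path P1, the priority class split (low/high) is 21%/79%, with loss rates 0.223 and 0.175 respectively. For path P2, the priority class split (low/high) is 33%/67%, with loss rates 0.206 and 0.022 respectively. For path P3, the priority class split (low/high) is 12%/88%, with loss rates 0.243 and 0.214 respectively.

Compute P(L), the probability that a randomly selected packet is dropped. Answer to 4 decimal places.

0.1089

P(L|P1) = 0.21·0.223 + 0.79·0.175 = 0.04683 + 0.13825 = 0.18508
P(L|P2) = 0.33·0.206 + 0.67·0.022 = 0.06798 + 0.01474 = 0.08272
P(L|P3) = 0.12·0.243 + 0.88·0.214 = 0.02916 + 0.18832 = 0.21748
By total probability over the outer partition,
P(L) = 0.15·0.18508 + 0.77·0.08272 + 0.08·0.21748
      = 0.027762 + 0.0636944 + 0.0173984 = 0.1088548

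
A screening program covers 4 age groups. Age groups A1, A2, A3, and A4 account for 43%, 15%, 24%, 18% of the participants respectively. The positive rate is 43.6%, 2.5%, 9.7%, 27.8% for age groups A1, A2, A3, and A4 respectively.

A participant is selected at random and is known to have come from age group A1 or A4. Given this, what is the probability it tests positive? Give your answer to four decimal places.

Let S = {A1, A4}.
P(S) = 0.43 + 0.18 = 0.61.
P(T ∩ S) = 0.436·0.43 + 0.278·0.18 = 0.18748 + 0.05004 = 0.23752.
P(T | S) = 0.23752 / 0.61 = 0.389377…

P(T|S) ≈ 0.3894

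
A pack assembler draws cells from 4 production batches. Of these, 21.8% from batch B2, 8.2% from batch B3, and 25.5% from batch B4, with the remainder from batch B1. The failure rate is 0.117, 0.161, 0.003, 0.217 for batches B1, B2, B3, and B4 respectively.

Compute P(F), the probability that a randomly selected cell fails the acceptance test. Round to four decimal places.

P(B1) = 1 − (0.218 + 0.082 + 0.255) = 0.445.
P(F) = P(F|B1)·P(B1) + P(F|B2)·P(B2) + P(F|B3)·P(B3) + P(F|B4)·P(B4)
      = 0.117·0.445 + 0.161·0.218 + 0.003·0.082 + 0.217·0.255
      = 0.052065 + 0.035098 + 0.000246 + 0.055335 = 0.142744

P(F) ≈ 0.1427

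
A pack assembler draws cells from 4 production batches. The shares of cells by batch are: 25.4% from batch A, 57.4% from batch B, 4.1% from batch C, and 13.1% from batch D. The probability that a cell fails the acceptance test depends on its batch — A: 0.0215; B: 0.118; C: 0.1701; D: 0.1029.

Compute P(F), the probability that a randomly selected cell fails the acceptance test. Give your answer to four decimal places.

P(F) = P(F|A)·P(A) + P(F|B)·P(B) + P(F|C)·P(C) + P(F|D)·P(D)
      = 0.0215·0.254 + 0.118·0.574 + 0.1701·0.041 + 0.1029·0.131
      = 0.005461 + 0.067732 + 0.0069741 + 0.0134799 = 0.093647

0.0936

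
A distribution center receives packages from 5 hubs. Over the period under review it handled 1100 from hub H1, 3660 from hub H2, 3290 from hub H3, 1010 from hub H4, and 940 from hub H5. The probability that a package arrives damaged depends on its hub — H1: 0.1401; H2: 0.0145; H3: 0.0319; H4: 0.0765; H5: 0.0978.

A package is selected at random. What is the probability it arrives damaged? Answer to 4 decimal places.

Total: 1100 + 3660 + 3290 + 1010 + 940 = 10000.
P(H1) = 1100/10000 = 0.11. P(H2) = 3660/10000 = 0.366. P(H3) = 3290/10000 = 0.329. P(H4) = 1010/10000 = 0.101. P(H5) = 940/10000 = 0.094.
P(D) = P(D|H1)·P(H1) + P(D|H2)·P(H2) + P(D|H3)·P(H3) + P(D|H4)·P(H4) + P(D|H5)·P(H5)
      = 0.1401·0.11 + 0.0145·0.366 + 0.0319·0.329 + 0.0765·0.101 + 0.0978·0.094
      = 0.015411 + 0.005307 + 0.0104951 + 0.0077265 + 0.0091932 = 0.0481328

P(D) ≈ 0.0481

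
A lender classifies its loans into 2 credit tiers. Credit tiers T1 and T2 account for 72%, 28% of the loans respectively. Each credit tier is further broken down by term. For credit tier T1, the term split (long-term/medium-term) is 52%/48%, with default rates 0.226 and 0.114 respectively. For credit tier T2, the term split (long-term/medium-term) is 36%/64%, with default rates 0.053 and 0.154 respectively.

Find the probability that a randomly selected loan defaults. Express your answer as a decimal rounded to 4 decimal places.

0.1570

P(D|T1) = 0.52·0.226 + 0.48·0.114 = 0.11752 + 0.05472 = 0.17224
P(D|T2) = 0.36·0.053 + 0.64·0.154 = 0.01908 + 0.09856 = 0.11764
Then overall,
P(D) = 0.72·0.17224 + 0.28·0.11764
      = 0.1240128 + 0.0329392 = 0.156952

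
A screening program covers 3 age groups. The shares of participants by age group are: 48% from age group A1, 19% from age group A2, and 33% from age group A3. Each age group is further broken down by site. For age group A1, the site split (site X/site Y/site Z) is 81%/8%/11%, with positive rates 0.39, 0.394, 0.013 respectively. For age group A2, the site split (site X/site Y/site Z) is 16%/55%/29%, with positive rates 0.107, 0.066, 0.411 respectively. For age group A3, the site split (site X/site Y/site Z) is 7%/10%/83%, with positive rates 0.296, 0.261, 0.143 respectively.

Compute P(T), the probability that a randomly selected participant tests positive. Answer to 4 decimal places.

P(T|A1) = 0.81·0.39 + 0.08·0.394 + 0.11·0.013 = 0.3159 + 0.03152 + 0.00143 = 0.34885
P(T|A2) = 0.16·0.107 + 0.55·0.066 + 0.29·0.411 = 0.01712 + 0.0363 + 0.11919 = 0.17261
P(T|A3) = 0.07·0.296 + 0.1·0.261 + 0.83·0.143 = 0.02072 + 0.0261 + 0.11869 = 0.16551
Then overall,
P(T) = 0.48·0.34885 + 0.19·0.17261 + 0.33·0.16551
      = 0.167448 + 0.0327959 + 0.0546183 = 0.2548622

P(T) ≈ 0.2549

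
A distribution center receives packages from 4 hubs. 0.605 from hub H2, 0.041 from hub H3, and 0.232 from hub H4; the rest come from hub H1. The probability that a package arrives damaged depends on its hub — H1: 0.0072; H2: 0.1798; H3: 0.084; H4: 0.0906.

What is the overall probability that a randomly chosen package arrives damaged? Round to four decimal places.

0.1341

P(H1) = 1 − (0.605 + 0.041 + 0.232) = 0.122.
By the law of total probability,
P(D) = P(D|H1)·P(H1) + P(D|H2)·P(H2) + P(D|H3)·P(H3) + P(D|H4)·P(H4)
      = 0.0072·0.122 + 0.1798·0.605 + 0.084·0.041 + 0.0906·0.232
      = 0.0008784 + 0.108779 + 0.003444 + 0.0210192 = 0.1341206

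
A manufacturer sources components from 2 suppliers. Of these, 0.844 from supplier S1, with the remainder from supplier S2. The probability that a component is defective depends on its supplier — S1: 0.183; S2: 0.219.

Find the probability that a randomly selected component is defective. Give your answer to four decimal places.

P(S2) = 1 − (0.844) = 0.156.
P(D) = P(D|S1)·P(S1) + P(D|S2)·P(S2)
      = 0.183·0.844 + 0.219·0.156
      = 0.154452 + 0.034164 = 0.188616

P(D) ≈ 0.1886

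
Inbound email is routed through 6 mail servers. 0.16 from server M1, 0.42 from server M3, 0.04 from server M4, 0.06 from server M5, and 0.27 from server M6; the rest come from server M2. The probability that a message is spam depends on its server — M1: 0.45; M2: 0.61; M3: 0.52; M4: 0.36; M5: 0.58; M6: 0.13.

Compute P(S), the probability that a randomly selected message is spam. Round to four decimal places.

0.4052

P(M2) = 1 − (0.16 + 0.42 + 0.04 + 0.06 + 0.27) = 0.05.
P(S) = P(S|M1)·P(M1) + P(S|M2)·P(M2) + P(S|M3)·P(M3) + P(S|M4)·P(M4) + P(S|M5)·P(M5) + P(S|M6)·P(M6)
      = 0.45·0.16 + 0.61·0.05 + 0.52·0.42 + 0.36·0.04 + 0.58·0.06 + 0.13·0.27
      = 0.072 + 0.0305 + 0.2184 + 0.0144 + 0.0348 + 0.0351 = 0.4052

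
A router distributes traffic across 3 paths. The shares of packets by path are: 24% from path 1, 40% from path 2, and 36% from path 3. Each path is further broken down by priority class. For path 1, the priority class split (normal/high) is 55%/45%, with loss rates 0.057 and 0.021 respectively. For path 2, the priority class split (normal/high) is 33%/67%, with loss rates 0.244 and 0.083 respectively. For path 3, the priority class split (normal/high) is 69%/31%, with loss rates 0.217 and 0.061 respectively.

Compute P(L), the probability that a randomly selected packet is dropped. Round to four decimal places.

P(L) ≈ 0.1250

P(L|1) = 0.55·0.057 + 0.45·0.021 = 0.03135 + 0.00945 = 0.0408
P(L|2) = 0.33·0.244 + 0.67·0.083 = 0.08052 + 0.05561 = 0.13613
P(L|3) = 0.69·0.217 + 0.31·0.061 = 0.14973 + 0.01891 = 0.16864
Then overall,
P(L) = 0.24·0.0408 + 0.4·0.13613 + 0.36·0.16864
      = 0.009792 + 0.054452 + 0.0607104 = 0.1249544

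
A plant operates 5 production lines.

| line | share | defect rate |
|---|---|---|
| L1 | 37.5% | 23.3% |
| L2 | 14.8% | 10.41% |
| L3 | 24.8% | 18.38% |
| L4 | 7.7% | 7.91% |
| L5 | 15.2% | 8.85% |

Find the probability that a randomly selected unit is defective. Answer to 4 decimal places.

P(D) ≈ 0.1679

Using total probability over the partition,
P(D) = P(D|L1)·P(L1) + P(D|L2)·P(L2) + P(D|L3)·P(L3) + P(D|L4)·P(L4) + P(D|L5)·P(L5)
      = 0.233·0.375 + 0.1041·0.148 + 0.1838·0.248 + 0.0791·0.077 + 0.0885·0.152
      = 0.087375 + 0.0154068 + 0.0455824 + 0.0060907 + 0.013452 = 0.1679069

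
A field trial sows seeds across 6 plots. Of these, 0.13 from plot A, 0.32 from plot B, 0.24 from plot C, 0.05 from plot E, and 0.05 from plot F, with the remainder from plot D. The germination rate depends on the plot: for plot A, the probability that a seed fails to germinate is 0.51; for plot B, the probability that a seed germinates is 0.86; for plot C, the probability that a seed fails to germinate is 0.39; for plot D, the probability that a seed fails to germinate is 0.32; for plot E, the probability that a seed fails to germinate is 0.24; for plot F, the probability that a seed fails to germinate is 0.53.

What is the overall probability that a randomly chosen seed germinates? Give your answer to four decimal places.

P(D) = 1 − (0.13 + 0.32 + 0.24 + 0.05 + 0.05) = 0.21.
P(G|A) = 1 − 0.51 = 0.49.
P(G|C) = 1 − 0.39 = 0.61.
P(G|D) = 1 − 0.32 = 0.68.
P(G|E) = 1 − 0.24 = 0.76.
P(G|F) = 1 − 0.53 = 0.47.
Summing over the partition,
P(G) = P(G|A)·P(A) + P(G|B)·P(B) + P(G|C)·P(C) + P(G|D)·P(D) + P(G|E)·P(E) + P(G|F)·P(F)
      = 0.49·0.13 + 0.86·0.32 + 0.61·0.24 + 0.68·0.21 + 0.76·0.05 + 0.47·0.05
      = 0.0637 + 0.2752 + 0.1464 + 0.1428 + 0.038 + 0.0235 = 0.6896

0.6896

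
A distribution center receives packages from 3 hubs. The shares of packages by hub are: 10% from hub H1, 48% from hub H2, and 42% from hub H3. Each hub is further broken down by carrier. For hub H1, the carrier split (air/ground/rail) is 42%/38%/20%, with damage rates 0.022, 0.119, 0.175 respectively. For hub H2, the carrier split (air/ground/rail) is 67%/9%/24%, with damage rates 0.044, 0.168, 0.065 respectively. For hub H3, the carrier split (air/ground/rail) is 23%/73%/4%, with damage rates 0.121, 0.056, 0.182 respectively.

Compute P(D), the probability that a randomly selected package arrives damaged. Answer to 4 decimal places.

P(D|H1) = 0.42·0.022 + 0.38·0.119 + 0.2·0.175 = 0.00924 + 0.04522 + 0.035 = 0.08946
P(D|H2) = 0.67·0.044 + 0.09·0.168 + 0.24·0.065 = 0.02948 + 0.01512 + 0.0156 = 0.0602
P(D|H3) = 0.23·0.121 + 0.73·0.056 + 0.04·0.182 = 0.02783 + 0.04088 + 0.00728 = 0.07599
By total probability over the outer partition,
P(D) = 0.1·0.08946 + 0.48·0.0602 + 0.42·0.07599
      = 0.008946 + 0.028896 + 0.0319158 = 0.0697578

P(D) ≈ 0.0698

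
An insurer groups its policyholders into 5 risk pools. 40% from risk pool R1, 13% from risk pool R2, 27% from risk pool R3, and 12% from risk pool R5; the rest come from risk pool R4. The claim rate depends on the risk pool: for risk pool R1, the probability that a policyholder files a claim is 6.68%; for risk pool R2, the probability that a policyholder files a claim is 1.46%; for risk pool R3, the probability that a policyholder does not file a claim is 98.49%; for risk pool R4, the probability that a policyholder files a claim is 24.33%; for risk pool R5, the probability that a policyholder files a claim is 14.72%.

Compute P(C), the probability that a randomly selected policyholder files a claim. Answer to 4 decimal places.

P(C) ≈ 0.0698

P(R4) = 1 − (0.4 + 0.13 + 0.27 + 0.12) = 0.08.
P(C|R3) = 1 − 0.9849 = 0.0151.
By the law of total probability,
P(C) = P(C|R1)·P(R1) + P(C|R2)·P(R2) + P(C|R3)·P(R3) + P(C|R4)·P(R4) + P(C|R5)·P(R5)
      = 0.0668·0.4 + 0.0146·0.13 + 0.0151·0.27 + 0.2433·0.08 + 0.1472·0.12
      = 0.02672 + 0.001898 + 0.004077 + 0.019464 + 0.017664 = 0.069823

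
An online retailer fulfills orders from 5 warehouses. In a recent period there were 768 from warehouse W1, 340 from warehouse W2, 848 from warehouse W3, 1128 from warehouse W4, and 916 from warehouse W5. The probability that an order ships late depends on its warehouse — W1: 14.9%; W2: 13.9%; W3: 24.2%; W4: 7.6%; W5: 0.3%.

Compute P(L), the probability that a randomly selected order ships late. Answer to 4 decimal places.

P(L) ≈ 0.1138

Total: 768 + 340 + 848 + 1128 + 916 = 4000.
P(W1) = 768/4000 = 0.192. P(W2) = 340/4000 = 0.085. P(W3) = 848/4000 = 0.212. P(W4) = 1128/4000 = 0.282. P(W5) = 916/4000 = 0.229.
By the law of total probability,
P(L) = P(L|W1)·P(W1) + P(L|W2)·P(W2) + P(L|W3)·P(W3) + P(L|W4)·P(W4) + P(L|W5)·P(W5)
      = 0.149·0.192 + 0.139·0.085 + 0.242·0.212 + 0.076·0.282 + 0.003·0.229
      = 0.028608 + 0.011815 + 0.051304 + 0.021432 + 0.000687 = 0.113846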